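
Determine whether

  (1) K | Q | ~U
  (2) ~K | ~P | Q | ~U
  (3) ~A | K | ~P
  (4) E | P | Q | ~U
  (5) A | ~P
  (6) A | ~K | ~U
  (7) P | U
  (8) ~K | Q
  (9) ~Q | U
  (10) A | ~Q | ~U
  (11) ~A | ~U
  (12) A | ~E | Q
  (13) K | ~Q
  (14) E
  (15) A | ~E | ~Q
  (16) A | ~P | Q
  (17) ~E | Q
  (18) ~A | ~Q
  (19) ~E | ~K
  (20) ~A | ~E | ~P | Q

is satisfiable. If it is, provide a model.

The formula is unsatisfiable.

Case E = True:
  (~E | Q) forces Q = True.
  (~Q | U) forces U = True.
  (A | ~Q | ~U) forces A = True.
  Clause (~A | ~U) is falsified — contradiction.
Case E = False:
  Clause (E) is falsified — contradiction.
Both cases fail, so the formula is unsatisfiable.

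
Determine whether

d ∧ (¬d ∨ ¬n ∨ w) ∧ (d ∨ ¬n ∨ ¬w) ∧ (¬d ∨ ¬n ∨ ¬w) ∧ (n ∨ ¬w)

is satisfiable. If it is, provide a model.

d=T; n=F; w=F

Unit clause (d) forces d = True.
Set n = False.
  then (n ∨ ¬w) forces w = False.
Check each clause:
  (d): d holds.
  (¬d ∨ ¬n ∨ w): ¬n holds.
  (d ∨ ¬n ∨ ¬w): d holds.
  (¬d ∨ ¬n ∨ ¬w): ¬n holds.
  (n ∨ ¬w): ¬w holds.
All clauses satisfied.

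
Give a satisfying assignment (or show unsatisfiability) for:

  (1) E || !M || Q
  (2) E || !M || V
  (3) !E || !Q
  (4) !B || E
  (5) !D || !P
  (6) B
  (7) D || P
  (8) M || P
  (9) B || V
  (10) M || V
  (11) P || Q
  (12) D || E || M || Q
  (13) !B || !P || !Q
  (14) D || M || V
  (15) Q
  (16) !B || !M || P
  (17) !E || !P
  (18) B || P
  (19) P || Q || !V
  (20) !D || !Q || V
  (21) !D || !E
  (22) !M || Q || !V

Case B = True:
  (!B || E) forces E = True.
  (!E || !Q) forces Q = False.
  Clause (Q) is falsified — contradiction.
Case B = False:
  Clause (B) is falsified — contradiction.
Both cases fail, so the formula is unsatisfiable.

Unsatisfiable — no assignment works.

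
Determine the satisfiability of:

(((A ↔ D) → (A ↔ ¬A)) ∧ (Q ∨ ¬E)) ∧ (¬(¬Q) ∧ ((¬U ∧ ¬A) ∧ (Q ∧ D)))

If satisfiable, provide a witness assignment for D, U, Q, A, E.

D=T; U=F; Q=T; A=F; E=T

  ((A ↔ D) → (A ↔ ¬A)) ∧ (Q ∨ ¬E) = True
    (A ↔ D) → (A ↔ ¬A) = True
      A ↔ D = False
      A ↔ ¬A = False
        ¬A = True
    Q ∨ ¬E = True
      ¬E = False
  ¬(¬Q) ∧ ((¬U ∧ ¬A) ∧ (Q ∧ D)) = True
    ¬(¬Q) = True
      ¬Q = False
    (¬U ∧ ¬A) ∧ (Q ∧ D) = True
      ¬U ∧ ¬A = True
        ¬U = True
        ¬A = True
      Q ∧ D = True
Both conjuncts True, so the formula holds.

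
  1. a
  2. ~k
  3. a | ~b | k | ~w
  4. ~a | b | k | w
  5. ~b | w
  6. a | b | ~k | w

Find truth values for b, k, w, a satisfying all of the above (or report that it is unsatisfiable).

Unit clause (a) forces a = True.
Unit clause (~k) forces k = False.
Set b = False.
  then (~a | b | k | w) forces w = True.
All clauses satisfied.

b: False, k: False, w: True, a: True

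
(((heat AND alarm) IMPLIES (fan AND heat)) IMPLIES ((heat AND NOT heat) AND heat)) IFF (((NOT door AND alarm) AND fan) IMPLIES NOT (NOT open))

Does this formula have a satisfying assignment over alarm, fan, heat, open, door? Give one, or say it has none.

alarm=T, fan=F, heat=T, open=T, door=T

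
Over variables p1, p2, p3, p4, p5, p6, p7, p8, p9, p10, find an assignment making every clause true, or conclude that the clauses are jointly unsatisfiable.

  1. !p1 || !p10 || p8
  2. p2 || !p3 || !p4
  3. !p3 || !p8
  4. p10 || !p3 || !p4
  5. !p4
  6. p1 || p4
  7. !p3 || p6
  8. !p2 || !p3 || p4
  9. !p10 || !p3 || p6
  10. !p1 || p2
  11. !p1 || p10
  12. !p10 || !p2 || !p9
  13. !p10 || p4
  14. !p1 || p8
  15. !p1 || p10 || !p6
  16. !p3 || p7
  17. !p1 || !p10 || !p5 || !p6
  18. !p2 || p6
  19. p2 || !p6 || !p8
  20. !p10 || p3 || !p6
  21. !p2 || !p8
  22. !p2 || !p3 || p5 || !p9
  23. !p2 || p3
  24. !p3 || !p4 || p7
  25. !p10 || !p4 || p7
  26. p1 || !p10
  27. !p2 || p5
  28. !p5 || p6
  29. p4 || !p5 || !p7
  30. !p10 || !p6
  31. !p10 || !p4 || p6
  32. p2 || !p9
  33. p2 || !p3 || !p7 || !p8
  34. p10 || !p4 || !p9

UNSATISFIABLE

Case p4 = True:
  Clause (!p4) is falsified — contradiction.
Case p4 = False:
  (p1 || p4) forces p1 = True.
  (!p1 || p2) forces p2 = True.
  (!p2 || !p3 || p4) forces p3 = False.
  Clause (!p2 || p3) is falsified — contradiction.
Both cases fail, so the formula is unsatisfiable.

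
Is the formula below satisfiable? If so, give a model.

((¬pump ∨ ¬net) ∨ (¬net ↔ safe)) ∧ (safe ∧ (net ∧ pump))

Case net = True: the formula simplifies to (¬pump ∨ ¬safe) ∧ (safe ∧ pump).
  pump = True: simplifies to ¬safe ∧ safe.
    safe = True: the conjunct ¬safe is False.
    safe = False: the conjunct safe is False.
  pump = False: the conjunct pump is False.
Case net = False: the conjunct net is False.
Both cases fail — unsatisfiable.

UNSATISFIABLE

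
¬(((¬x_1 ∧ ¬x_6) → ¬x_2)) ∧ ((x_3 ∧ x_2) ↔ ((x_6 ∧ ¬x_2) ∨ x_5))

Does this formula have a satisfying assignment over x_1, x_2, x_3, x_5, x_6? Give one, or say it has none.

x_1 = False, x_2 = True, x_3 = True, x_5 = True, x_6 = False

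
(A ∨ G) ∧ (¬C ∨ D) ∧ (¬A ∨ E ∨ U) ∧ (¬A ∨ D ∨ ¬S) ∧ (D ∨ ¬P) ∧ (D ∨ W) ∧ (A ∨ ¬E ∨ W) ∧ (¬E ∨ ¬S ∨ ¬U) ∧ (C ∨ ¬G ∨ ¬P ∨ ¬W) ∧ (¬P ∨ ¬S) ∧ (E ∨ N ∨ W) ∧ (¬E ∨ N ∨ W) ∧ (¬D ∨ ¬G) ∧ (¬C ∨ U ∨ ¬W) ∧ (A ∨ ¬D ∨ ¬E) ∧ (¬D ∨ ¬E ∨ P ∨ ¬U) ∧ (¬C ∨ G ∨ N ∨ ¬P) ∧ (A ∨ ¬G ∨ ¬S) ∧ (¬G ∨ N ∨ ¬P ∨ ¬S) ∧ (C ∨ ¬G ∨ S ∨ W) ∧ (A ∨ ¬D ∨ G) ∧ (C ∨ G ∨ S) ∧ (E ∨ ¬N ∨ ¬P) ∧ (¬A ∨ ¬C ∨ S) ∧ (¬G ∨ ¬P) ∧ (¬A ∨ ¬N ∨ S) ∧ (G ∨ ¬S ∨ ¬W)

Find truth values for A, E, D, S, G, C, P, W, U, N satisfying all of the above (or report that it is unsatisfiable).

A = False, E = False, D = False, S = False, G = True, C = False, P = False, W = True, U = False, N = False

Set A = False.
  then (A ∨ G) forces G = True.
  then (¬D ∨ ¬G) forces D = False.
  then (A ∨ ¬G ∨ ¬S) forces S = False.
  then (¬G ∨ ¬P) forces P = False.
  then (¬C ∨ D) forces C = False.
  then (D ∨ W) forces W = True.
Set E = False.
Set U = False.
Set N = False.
All clauses satisfied.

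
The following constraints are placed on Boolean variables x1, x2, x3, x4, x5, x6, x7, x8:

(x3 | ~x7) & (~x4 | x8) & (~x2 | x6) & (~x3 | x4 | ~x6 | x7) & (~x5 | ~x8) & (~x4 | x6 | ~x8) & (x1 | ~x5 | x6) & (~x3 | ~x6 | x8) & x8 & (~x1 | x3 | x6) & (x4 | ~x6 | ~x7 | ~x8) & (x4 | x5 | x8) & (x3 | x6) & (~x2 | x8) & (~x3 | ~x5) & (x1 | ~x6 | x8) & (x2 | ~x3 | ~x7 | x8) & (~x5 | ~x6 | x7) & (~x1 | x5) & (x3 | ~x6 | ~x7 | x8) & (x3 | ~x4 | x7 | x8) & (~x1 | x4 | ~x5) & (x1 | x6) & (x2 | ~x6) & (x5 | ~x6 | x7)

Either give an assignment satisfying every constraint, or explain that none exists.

Unit clause (x8) forces x8 = True.
In (~x5 | ~x8) only ~x5 is left, so x5 = False.
In (~x1 | x5) only ~x1 is left, so x1 = False.
In (x1 | x6) only x6 is left, so x6 = True.
In (x2 | ~x6) only x2 is left, so x2 = True.
In (x5 | ~x6 | x7) only x7 is left, so x7 = True.
In (x3 | ~x7) only x3 is left, so x3 = True.
In (x4 | ~x6 | ~x7 | ~x8) only x4 is left, so x4 = True.
All clauses satisfied.

x1=F, x2=T, x3=T, x4=T, x5=F, x6=T, x7=T, x8=T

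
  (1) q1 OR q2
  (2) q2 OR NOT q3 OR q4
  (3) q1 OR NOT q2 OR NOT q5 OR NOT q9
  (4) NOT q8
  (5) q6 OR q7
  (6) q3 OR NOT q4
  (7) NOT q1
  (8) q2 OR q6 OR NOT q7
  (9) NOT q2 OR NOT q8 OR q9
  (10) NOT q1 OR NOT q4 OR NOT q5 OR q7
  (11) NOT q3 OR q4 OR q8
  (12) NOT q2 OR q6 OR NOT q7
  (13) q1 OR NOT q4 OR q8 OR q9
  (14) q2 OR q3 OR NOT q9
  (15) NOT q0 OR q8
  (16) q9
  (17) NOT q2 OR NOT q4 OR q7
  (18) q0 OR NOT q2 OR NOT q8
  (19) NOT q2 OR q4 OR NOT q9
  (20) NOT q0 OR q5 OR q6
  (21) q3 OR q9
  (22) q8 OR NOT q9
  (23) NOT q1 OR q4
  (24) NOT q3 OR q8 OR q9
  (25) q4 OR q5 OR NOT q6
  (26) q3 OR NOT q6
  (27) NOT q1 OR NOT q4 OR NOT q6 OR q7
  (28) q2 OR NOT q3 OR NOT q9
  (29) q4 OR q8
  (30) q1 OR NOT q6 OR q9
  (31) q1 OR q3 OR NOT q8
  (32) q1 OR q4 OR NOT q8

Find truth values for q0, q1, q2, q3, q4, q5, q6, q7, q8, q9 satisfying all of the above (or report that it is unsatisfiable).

Unsatisfiable — no assignment works.

Case q9 = True:
  (NOT q8) forces q8 = False.
  Clause (q8 OR NOT q9) is falsified — contradiction.
Case q9 = False:
  Clause (q9) is falsified — contradiction.
Both cases fail, so the formula is unsatisfiable.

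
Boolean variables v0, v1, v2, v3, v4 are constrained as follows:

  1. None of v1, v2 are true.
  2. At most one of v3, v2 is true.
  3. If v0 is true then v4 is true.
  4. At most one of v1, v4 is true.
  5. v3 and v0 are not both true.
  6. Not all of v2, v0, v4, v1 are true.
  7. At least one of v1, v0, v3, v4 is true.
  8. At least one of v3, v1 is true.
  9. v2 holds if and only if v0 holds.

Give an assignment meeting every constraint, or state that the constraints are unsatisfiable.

v0: False; v1: False; v2: False; v3: True; v4: True

  (1) {v1, v2}: 0 true — none ✓
  (2) {v3, v2}: 1 true — at most one ✓
  (3) v0=F ⇒ v4: vacuous ✓
  (4) {v1, v4}: 1 true — at most one ✓
  (5) v3=T, v0=F — not both ✓
  (6) {v2, v0, v4, v1}: 1/4 true — not all ✓
  (7) {v1, v0, v3, v4}: 2 true — at least one ✓
  (8) {v3, v1}: 1 true — at least one ✓
  (9) v2=F, v0=F — same ✓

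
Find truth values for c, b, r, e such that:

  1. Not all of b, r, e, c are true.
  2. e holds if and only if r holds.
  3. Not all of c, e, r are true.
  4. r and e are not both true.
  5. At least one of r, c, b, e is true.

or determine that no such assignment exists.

c = True, b = False, r = False, e = False

  (1) {b, r, e, c}: 1/4 true — not all ✓
  (2) e=F, r=F — same ✓
  (3) {c, e, r}: 1/3 true — not all ✓
  (4) r=F, e=F — not both ✓
  (5) {r, c, b, e}: 1 true — at least one ✓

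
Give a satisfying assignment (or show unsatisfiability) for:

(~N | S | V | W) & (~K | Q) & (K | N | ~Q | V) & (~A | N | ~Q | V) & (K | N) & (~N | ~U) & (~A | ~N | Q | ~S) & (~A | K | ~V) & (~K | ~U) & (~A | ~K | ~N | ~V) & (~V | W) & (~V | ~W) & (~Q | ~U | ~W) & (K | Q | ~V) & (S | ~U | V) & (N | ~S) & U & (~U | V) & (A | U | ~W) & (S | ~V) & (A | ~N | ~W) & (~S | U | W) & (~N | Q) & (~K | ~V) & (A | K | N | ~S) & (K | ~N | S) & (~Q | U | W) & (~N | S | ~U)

Case U = True:
  (~N | ~U) forces N = False.
  (K | N) forces K = True.
  Clause (~K | ~U) is falsified — contradiction.
Case U = False:
  Clause (U) is falsified — contradiction.
Both cases fail, so the formula is unsatisfiable.

No satisfying assignment exists.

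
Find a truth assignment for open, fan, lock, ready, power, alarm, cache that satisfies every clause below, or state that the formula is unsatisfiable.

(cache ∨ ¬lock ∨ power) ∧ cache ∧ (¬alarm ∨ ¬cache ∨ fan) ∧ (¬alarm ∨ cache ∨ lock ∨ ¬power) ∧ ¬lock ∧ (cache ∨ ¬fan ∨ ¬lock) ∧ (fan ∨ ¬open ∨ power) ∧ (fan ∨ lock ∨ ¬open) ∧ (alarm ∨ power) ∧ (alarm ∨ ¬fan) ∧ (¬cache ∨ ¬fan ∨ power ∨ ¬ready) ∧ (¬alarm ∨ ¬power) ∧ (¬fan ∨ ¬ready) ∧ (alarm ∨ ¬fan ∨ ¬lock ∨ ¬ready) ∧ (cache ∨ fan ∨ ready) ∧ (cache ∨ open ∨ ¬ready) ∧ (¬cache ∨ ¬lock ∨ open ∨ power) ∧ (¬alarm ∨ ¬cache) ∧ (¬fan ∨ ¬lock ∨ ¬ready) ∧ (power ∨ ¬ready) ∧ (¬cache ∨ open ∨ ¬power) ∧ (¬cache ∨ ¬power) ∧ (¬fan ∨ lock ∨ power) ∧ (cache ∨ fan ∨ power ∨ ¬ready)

Case lock = True:
  Clause (¬lock) is falsified — contradiction.
Case lock = False:
  (cache) forces cache = True.
  (¬alarm ∨ ¬cache) forces alarm = False.
  (alarm ∨ power) forces power = True.
  Clause (¬cache ∨ ¬power) is falsified — contradiction.
Both cases fail, so the formula is unsatisfiable.

No satisfying assignment exists.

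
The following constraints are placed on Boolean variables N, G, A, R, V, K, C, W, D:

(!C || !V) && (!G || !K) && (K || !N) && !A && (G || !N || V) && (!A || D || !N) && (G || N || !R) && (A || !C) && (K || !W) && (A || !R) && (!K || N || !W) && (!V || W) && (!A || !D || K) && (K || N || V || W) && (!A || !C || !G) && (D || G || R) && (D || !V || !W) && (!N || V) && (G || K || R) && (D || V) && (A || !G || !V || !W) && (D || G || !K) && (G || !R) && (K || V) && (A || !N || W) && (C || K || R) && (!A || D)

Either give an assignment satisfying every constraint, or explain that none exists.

Unit clause (!A) forces A = False.
In (A || !C) only !C is left, so C = False.
In (A || !R) only !R is left, so R = False.
In (C || K || R) only K is left, so K = True.
In (!G || !K) only !G is left, so G = False.
In (D || G || R) only D is left, so D = True.
Set N = False.
  then (!K || N || !W) forces W = False.
  then (!V || W) forces V = False.
All clauses satisfied.

N: False, G: False, A: False, R: False, V: False, K: True, C: False, W: False, D: True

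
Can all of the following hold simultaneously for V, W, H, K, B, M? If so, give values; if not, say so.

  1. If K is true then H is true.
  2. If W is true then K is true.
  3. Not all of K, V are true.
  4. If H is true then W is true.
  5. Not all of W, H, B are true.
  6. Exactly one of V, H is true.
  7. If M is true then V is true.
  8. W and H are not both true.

V: True, W: False, H: False, K: False, B: False, M: True

  (1) K=F ⇒ H: vacuous ✓
  (2) W=F ⇒ K: vacuous ✓
  (3) {K, V}: 1/2 true — not all ✓
  (4) H=F ⇒ W: vacuous ✓
  (5) {W, H, B}: 0/3 true — not all ✓
  (6) {V, H}: 1 true — exactly one ✓
  (7) M=T ⇒ V: T ✓
  (8) W=F, H=F — not both ✓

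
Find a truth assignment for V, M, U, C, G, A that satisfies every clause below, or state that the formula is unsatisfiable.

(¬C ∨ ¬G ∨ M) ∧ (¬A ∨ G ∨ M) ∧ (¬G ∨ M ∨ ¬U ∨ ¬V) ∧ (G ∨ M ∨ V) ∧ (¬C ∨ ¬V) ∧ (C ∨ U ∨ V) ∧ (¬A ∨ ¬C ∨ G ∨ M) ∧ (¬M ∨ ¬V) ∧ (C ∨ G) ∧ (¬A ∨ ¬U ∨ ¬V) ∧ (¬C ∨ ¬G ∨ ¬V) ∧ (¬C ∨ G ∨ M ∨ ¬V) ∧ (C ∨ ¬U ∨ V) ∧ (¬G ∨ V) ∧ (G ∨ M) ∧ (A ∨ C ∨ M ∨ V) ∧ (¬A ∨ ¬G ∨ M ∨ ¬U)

Set V = True.
  then (¬C ∨ ¬V) forces C = False.
  then (¬M ∨ ¬V) forces M = False.
  then (C ∨ G) forces G = True.
  then (¬G ∨ M ∨ ¬U ∨ ¬V) forces U = False.
Set A = False.
All clauses satisfied.

V=T, M=F, U=F, C=F, G=T, A=F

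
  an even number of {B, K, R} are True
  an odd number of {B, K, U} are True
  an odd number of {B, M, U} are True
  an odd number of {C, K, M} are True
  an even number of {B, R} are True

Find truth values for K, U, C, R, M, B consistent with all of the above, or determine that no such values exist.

K = False, U = False, C = True, R = True, M = False, B = True

{B, K, R}: 2 true → even ✓
{B, K, U}: 1 true → odd ✓
{B, M, U}: 1 true → odd ✓
{C, K, M}: 1 true → odd ✓
{B, R}: 2 true → even ✓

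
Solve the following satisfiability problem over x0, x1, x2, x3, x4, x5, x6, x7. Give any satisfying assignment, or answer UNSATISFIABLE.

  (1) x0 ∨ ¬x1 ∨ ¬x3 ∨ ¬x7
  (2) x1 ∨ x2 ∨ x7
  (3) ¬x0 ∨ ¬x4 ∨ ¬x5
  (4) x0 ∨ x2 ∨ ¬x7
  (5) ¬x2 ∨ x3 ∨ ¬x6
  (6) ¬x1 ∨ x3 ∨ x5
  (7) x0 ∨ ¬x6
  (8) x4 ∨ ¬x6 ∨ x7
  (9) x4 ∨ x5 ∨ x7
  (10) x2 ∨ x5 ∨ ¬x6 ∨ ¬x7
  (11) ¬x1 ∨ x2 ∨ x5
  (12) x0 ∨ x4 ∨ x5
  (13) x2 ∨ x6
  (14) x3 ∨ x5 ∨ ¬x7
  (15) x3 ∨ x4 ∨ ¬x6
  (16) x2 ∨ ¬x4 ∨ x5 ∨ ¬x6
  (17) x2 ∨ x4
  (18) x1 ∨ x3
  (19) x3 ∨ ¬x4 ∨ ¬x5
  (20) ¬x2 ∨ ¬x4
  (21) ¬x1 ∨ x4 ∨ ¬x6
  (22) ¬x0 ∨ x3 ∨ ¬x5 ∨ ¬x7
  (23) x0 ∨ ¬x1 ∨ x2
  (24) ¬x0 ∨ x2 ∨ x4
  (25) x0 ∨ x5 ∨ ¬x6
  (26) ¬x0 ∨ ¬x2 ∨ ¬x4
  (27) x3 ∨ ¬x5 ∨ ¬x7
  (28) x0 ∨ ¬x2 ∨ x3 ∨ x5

Set x0 = True.
Set x1 = False.
  then (x1 ∨ x3) forces x3 = True.
Try x2 = False:
  (x1 ∨ x2 ∨ x7) forces x7 = True.
  (x2 ∨ x6) forces x6 = True.
  (x2 ∨ x5 ∨ ¬x6 ∨ ¬x7) forces x5 = True.
  (¬x0 ∨ ¬x4 ∨ ¬x5) forces x4 = False.
  clause (x2 ∨ x4) is falsified — backtrack.
So x2 = True.
  then (¬x2 ∨ ¬x4) forces x4 = False.
Set x5 = False.
  then (x4 ∨ x5 ∨ x7) forces x7 = True.
Set x6 = True.
All clauses satisfied.

x0: True, x1: False, x2: True, x3: True, x4: False, x5: False, x6: True, x7: True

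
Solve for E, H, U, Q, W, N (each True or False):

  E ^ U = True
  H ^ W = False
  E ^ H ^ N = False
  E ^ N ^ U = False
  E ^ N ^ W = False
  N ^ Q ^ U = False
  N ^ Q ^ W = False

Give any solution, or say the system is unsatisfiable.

E = False; H = True; U = True; Q = False; W = True; N = True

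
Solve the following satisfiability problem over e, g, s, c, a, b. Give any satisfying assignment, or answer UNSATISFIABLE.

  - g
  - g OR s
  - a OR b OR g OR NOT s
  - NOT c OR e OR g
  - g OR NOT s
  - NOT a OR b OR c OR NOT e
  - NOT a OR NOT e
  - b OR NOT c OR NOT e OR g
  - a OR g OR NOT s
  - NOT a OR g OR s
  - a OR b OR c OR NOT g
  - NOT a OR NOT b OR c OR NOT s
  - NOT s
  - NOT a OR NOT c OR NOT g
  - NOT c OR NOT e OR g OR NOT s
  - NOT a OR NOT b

e=T, g=T, s=F, c=T, a=F, b=T

Unit clause (g) forces g = True.
Unit clause (NOT s) forces s = False.
Set e = True.
  then (NOT a OR NOT e) forces a = False.
Set c = True.
Set b = True.
All clauses satisfied.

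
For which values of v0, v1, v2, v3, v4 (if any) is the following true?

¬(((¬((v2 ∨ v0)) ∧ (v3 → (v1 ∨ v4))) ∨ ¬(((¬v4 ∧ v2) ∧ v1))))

v0: True, v1: True, v2: True, v3: True, v4: False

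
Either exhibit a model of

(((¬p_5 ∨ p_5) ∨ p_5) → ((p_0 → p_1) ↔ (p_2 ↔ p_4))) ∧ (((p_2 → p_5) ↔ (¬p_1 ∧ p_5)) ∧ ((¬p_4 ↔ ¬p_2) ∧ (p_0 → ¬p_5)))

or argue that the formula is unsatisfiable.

p_0: False, p_1: False, p_2: True, p_4: True, p_5: False

  ((¬p_5 ∨ p_5) ∨ p_5) → ((p_0 → p_1) ↔ (p_2 ↔ p_4)) = True
    (¬p_5 ∨ p_5) ∨ p_5 = True
      ¬p_5 ∨ p_5 = True
        ¬p_5 = True
    (p_0 → p_1) ↔ (p_2 ↔ p_4) = True
      p_0 → p_1 = True
      p_2 ↔ p_4 = True
  ((p_2 → p_5) ↔ (¬p_1 ∧ p_5)) ∧ ((¬p_4 ↔ ¬p_2) ∧ (p_0 → ¬p_5)) = True
    (p_2 → p_5) ↔ (¬p_1 ∧ p_5) = True
      p_2 → p_5 = False
      ¬p_1 ∧ p_5 = False
        ¬p_1 = True
    (¬p_4 ↔ ¬p_2) ∧ (p_0 → ¬p_5) = True
      ¬p_4 ↔ ¬p_2 = True
        ¬p_4 = False
        ¬p_2 = False
      p_0 → ¬p_5 = True
        ¬p_5 = True
Both conjuncts True, so the formula holds.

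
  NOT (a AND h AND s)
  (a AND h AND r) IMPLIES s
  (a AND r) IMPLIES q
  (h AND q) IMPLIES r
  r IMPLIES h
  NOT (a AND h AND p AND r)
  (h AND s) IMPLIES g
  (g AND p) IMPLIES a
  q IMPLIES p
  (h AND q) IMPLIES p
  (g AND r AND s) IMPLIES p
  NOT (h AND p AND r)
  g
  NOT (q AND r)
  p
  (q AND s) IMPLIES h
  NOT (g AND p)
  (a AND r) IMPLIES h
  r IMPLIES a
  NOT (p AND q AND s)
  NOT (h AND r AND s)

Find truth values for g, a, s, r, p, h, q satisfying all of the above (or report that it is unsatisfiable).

No satisfying assignment exists.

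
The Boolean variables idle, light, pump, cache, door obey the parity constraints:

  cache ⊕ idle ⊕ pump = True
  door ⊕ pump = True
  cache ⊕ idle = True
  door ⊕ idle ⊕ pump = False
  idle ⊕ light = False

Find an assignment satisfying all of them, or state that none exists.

idle=T, light=T, pump=F, cache=F, door=T

cache ⊕ idle ⊕ pump = F ⊕ T ⊕ F = True ✓
door ⊕ pump = T ⊕ F = True ✓
cache ⊕ idle = F ⊕ T = True ✓
door ⊕ idle ⊕ pump = T ⊕ T ⊕ F = False ✓
idle ⊕ light = T ⊕ T = False ✓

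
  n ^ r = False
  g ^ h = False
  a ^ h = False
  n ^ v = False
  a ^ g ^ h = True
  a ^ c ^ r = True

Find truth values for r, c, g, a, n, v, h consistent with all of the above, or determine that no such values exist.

r = False, c = False, g = True, a = True, n = False, v = False, h = True

n ^ r = F ^ F = False ✓
g ^ h = T ^ T = False ✓
a ^ h = T ^ T = False ✓
n ^ v = F ^ F = False ✓
a ^ g ^ h = T ^ T ^ T = True ✓
a ^ c ^ r = T ^ F ^ F = True ✓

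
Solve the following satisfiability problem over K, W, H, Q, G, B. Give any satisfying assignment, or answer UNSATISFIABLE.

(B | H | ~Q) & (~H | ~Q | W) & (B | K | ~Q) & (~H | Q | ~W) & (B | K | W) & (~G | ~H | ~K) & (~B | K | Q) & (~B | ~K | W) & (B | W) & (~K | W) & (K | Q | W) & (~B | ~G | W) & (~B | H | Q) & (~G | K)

Set K = True.
  then (~K | W) forces W = True.
Set H = True.
  then (~H | Q | ~W) forces Q = True.
  then (~G | ~H | ~K) forces G = False.
Set B = False.
All clauses satisfied.

K = True, W = True, H = True, Q = True, G = False, B = False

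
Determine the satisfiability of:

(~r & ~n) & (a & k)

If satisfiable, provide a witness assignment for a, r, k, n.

a=T, r=F, k=T, n=F

  ~r & ~n = True
    ~r = True
    ~n = True
  a & k = True
Both conjuncts True, so the formula holds.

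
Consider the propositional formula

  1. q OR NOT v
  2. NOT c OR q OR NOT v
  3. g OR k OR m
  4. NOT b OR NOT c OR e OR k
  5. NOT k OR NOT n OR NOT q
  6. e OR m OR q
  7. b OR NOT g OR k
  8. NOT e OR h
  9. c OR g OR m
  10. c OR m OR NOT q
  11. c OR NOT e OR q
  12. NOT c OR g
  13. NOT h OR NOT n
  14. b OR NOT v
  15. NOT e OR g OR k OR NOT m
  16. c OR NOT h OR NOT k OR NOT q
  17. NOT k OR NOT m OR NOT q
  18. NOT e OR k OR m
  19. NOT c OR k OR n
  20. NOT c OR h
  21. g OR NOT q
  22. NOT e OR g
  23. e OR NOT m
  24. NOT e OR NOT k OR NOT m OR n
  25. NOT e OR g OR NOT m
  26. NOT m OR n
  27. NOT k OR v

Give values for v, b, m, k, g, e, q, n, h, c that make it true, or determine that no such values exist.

v=T, b=T, m=F, k=T, g=T, e=T, q=T, n=F, h=T, c=T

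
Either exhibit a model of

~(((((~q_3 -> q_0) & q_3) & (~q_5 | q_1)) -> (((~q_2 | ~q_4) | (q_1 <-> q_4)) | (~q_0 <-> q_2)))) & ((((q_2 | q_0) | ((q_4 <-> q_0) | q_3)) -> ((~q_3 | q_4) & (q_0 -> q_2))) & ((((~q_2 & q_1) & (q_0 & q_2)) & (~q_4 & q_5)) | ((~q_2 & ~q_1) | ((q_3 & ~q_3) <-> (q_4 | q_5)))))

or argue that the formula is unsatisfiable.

Case q_2 = True: the formula simplifies to ~(((((~q_3 -> q_0) & q_3) & (~q_5 | q_1)) -> ((~q_4 | (q_1 <-> q_4)) | ~q_0))) & ((~q_3 | q_4) & ((q_3 & ~q_3) <-> (q_4 | q_5))).
  q_3 = True: simplifies to ~(((~q_5 | q_1) -> ((~q_4 | (q_1 <-> q_4)) | ~q_0))) & (q_4 & ~((q_4 | q_5))).
    q_4 = True: the conjunct ~((q_4 | q_5)) becomes ~((True | q_5)) = False.
    q_4 = False: the conjunct ~(((~q_5 | q_1) -> ((~q_4 | (q_1 <-> q_4)) | ~q_0))) becomes ~(((~q_5 | q_1) -> True)) = False.
  q_3 = False: the conjunct ~(((((~q_3 -> q_0) & q_3) & (~q_5 | q_1)) -> ((~q_4 | (q_1 <-> q_4)) | ~q_0))) becomes ~((False -> ((~q_4 | (q_1 <-> q_4)) | ~q_0))) = False.
Case q_2 = False: the conjunct ~(((((~q_3 -> q_0) & q_3) & (~q_5 | q_1)) -> (((~q_2 | ~q_4) | (q_1 <-> q_4)) | (~q_0 <-> q_2)))) becomes ~(((((~q_3 -> q_0) & q_3) & (~q_5 | q_1)) -> True)) = False.
Both cases fail — unsatisfiable.

No satisfying assignment exists.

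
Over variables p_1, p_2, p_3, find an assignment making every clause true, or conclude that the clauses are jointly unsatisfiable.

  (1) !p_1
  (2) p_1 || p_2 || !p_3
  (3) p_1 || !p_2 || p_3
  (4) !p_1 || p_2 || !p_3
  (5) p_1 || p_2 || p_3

p_1: False; p_2: True; p_3: True

Unit clause (!p_1) forces p_1 = False.
Set p_2 = True.
  then (p_1 || !p_2 || p_3) forces p_3 = True.
All clauses satisfied.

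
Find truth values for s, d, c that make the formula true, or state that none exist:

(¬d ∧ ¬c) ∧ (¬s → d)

s = True; d = False; c = False

  ¬d ∧ ¬c = True
    ¬d = True
    ¬c = True
  ¬s → d = True
    ¬s = False
Both conjuncts True, so the formula holds.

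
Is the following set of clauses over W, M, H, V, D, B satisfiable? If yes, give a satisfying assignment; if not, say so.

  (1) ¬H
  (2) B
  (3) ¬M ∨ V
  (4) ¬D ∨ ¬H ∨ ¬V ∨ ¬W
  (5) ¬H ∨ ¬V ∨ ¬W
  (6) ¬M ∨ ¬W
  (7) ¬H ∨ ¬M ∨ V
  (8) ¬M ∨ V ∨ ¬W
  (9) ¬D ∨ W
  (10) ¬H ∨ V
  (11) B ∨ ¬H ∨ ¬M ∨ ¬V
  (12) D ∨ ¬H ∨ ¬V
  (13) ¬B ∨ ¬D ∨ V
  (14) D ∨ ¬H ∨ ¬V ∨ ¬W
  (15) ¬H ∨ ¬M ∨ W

Unit clause (¬H) forces H = False.
Unit clause (B) forces B = True.
Set W = False.
  then (¬D ∨ W) forces D = False.
Set M = False.
Set V = False.
All clauses satisfied.

W: False; M: False; H: False; V: False; D: False; B: True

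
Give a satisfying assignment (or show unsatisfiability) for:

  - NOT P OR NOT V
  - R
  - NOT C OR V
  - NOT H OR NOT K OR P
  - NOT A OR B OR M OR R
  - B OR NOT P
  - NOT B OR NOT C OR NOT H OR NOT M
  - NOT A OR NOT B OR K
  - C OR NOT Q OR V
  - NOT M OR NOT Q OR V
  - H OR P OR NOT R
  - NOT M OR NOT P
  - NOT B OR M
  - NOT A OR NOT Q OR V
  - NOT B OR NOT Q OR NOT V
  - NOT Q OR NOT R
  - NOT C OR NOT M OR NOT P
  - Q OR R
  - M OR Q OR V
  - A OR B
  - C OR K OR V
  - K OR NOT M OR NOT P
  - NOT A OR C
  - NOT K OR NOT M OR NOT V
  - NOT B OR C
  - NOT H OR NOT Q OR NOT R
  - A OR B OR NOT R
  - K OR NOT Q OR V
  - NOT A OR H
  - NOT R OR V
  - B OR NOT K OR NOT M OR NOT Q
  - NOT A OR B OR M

Unit clause (R) forces R = True.
In (NOT Q OR NOT R) only NOT Q is left, so Q = False.
In (NOT R OR V) only V is left, so V = True.
In (NOT P OR NOT V) only NOT P is left, so P = False.
In (H OR P OR NOT R) only H is left, so H = True.
In (NOT H OR NOT K OR P) only NOT K is left, so K = False.
Try C = False:
  (NOT A OR C) forces A = False.
  (A OR B) forces B = True.
  clause (NOT B OR C) is falsified — backtrack.
So C = True.
Try A = False:
  (A OR B) forces B = True.
  (NOT B OR NOT C OR NOT H OR NOT M) forces M = False.
  clause (NOT B OR M) is falsified — backtrack.
So A = True.
  then (NOT A OR NOT B OR K) forces B = False.
  then (NOT A OR B OR M) forces M = True.
All clauses satisfied.

K = False, C = True, A = True, P = False, R = True, B = False, M = True, H = True, V = True, Q = False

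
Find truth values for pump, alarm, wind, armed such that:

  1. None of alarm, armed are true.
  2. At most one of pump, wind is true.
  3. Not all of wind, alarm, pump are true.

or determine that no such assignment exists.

pump: False; alarm: False; wind: True; armed: False

  (1) {alarm, armed}: 0 true — none ✓
  (2) {pump, wind}: 1 true — at most one ✓
  (3) {wind, alarm, pump}: 1/3 true — not all ✓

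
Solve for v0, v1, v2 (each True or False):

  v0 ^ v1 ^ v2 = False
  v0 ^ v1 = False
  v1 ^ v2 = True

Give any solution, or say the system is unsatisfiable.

v0=T, v1=T, v2=F

v0 ^ v1 ^ v2 = T ^ T ^ F = False ✓
v0 ^ v1 = T ^ T = False ✓
v1 ^ v2 = T ^ F = True ✓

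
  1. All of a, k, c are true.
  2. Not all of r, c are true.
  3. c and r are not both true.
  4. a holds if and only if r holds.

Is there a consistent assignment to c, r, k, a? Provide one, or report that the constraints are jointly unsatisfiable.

No satisfying assignment exists.

Case c = True:
  (1) forces a = True.
  (1) forces k = True.
  (2) with c=T forces r = False.
  Constraint (4) is violated (a=T, r=F) — contradiction.
Case c = False:
  Constraint (1) is violated (c=F) — contradiction.
Both cases fail — unsatisfiable.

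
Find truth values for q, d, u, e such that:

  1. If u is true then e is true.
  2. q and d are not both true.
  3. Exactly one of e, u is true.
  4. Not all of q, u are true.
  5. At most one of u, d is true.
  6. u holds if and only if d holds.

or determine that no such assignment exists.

q = True, d = False, u = False, e = True

  (1) u=F ⇒ e: vacuous ✓
  (2) q=T, d=F — not both ✓
  (3) {e, u}: 1 true — exactly one ✓
  (4) {q, u}: 1/2 true — not all ✓
  (5) {u, d}: 0 true — at most one ✓
  (6) u=F, d=F — same ✓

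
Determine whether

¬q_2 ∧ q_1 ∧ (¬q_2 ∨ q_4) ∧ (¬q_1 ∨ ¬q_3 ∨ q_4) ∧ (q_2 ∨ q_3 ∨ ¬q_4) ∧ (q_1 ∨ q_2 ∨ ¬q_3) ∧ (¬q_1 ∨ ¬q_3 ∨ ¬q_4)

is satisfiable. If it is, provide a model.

q_1: True; q_2: False; q_3: False; q_4: False

Unit clause (¬q_2) forces q_2 = False.
Unit clause (q_1) forces q_1 = True.
Try q_3 = True:
  (¬q_1 ∨ ¬q_3 ∨ q_4) forces q_4 = True.
  clause (¬q_1 ∨ ¬q_3 ∨ ¬q_4) is falsified — backtrack.
So q_3 = False.
  then (q_2 ∨ q_3 ∨ ¬q_4) forces q_4 = False.
Check each clause:
  (¬q_2): ¬q_2 holds.
  (q_1): q_1 holds.
  (¬q_2 ∨ q_4): ¬q_2 holds.
  (¬q_1 ∨ ¬q_3 ∨ q_4): ¬q_3 holds.
  (q_2 ∨ q_3 ∨ ¬q_4): ¬q_4 holds.
  (q_1 ∨ q_2 ∨ ¬q_3): q_1 holds.
  (¬q_1 ∨ ¬q_3 ∨ ¬q_4): ¬q_3 holds.
All clauses satisfied.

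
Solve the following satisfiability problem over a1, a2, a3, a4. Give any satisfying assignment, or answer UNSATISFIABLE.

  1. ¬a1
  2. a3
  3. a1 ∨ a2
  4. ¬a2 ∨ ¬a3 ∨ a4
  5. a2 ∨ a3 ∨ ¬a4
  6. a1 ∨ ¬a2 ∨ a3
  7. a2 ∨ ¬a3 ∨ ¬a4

a1 = False, a2 = True, a3 = True, a4 = True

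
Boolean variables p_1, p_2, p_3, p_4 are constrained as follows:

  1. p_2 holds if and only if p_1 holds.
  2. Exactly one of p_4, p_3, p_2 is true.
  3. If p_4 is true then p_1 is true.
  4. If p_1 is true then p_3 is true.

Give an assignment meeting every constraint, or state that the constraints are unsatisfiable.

p_1 = False, p_2 = False, p_3 = True, p_4 = False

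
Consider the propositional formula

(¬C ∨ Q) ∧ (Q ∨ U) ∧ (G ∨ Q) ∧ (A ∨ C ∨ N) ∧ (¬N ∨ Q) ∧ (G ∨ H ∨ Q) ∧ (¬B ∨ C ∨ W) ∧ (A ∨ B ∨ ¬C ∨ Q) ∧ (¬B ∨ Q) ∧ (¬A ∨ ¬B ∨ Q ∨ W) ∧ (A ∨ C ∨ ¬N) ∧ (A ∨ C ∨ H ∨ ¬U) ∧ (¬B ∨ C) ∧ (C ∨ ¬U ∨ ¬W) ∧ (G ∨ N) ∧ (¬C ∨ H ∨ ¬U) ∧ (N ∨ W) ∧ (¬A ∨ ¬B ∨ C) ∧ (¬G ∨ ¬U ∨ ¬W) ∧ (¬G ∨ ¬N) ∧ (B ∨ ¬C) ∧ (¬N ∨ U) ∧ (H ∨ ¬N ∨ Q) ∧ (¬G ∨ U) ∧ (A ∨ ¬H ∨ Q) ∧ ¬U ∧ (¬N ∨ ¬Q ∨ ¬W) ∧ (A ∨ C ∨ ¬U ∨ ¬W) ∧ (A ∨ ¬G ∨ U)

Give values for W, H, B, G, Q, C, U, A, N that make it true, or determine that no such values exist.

UNSATISFIABLE

Case U = True:
  Clause (¬U) is falsified — contradiction.
Case U = False:
  (Q ∨ U) forces Q = True.
  (¬N ∨ U) forces N = False.
  (G ∨ N) forces G = True.
  Clause (¬G ∨ U) is falsified — contradiction.
Both cases fail, so the formula is unsatisfiable.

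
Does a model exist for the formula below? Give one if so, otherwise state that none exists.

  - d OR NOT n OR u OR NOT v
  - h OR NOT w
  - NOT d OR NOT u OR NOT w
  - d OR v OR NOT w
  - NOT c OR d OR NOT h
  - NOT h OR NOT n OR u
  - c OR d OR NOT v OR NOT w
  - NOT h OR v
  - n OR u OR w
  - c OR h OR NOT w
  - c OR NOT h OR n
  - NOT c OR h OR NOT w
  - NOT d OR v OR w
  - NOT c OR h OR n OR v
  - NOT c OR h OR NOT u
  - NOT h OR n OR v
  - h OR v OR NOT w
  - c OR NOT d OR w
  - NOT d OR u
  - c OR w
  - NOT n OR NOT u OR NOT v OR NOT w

w: False, d: True, h: True, u: True, c: True, n: False, v: True

Set w = False.
  then (c OR w) forces c = True.
Set d = True.
  then (NOT d OR v OR w) forces v = True.
  then (NOT d OR u) forces u = True.
  then (NOT c OR h OR NOT u) forces h = True.
Set n = False.
All clauses satisfied.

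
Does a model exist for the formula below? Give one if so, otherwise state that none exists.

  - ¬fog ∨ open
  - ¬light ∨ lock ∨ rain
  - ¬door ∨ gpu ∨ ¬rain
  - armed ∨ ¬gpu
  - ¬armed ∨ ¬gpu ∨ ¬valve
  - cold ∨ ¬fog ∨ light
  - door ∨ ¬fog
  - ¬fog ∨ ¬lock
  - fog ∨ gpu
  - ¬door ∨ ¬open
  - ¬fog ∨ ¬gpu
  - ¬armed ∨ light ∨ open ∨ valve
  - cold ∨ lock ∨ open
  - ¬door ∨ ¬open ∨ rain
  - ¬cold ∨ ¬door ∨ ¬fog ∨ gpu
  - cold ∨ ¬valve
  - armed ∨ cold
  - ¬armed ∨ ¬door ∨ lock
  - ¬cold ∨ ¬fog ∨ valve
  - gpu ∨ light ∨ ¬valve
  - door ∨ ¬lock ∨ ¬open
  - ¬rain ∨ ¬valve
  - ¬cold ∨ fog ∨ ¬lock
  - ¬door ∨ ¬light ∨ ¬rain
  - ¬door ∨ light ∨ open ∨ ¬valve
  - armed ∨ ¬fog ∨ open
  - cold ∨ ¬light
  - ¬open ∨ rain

Set door = False.
  then (door ∨ ¬fog) forces fog = False.
  then (fog ∨ gpu) forces gpu = True.
  then (armed ∨ ¬gpu) forces armed = True.
  then (¬armed ∨ ¬gpu ∨ ¬valve) forces valve = False.
Try lock = True:
  (door ∨ ¬lock ∨ ¬open) forces open = False.
  (¬armed ∨ light ∨ open ∨ valve) forces light = True.
  (¬cold ∨ fog ∨ ¬lock) forces cold = False.
  clause (cold ∨ ¬light) is falsified — backtrack.
So lock = False.
Try rain = False:
  (¬light ∨ lock ∨ rain) forces light = False.
  (¬armed ∨ light ∨ open ∨ valve) forces open = True.
  clause (¬open ∨ rain) is falsified — backtrack.
So rain = True.
Set light = False.
  then (¬armed ∨ light ∨ open ∨ valve) forces open = True.
Set cold = False.
All clauses satisfied.

door = False; armed = True; lock = False; rain = True; light = False; open = True; gpu = True; valve = False; cold = False; fog = False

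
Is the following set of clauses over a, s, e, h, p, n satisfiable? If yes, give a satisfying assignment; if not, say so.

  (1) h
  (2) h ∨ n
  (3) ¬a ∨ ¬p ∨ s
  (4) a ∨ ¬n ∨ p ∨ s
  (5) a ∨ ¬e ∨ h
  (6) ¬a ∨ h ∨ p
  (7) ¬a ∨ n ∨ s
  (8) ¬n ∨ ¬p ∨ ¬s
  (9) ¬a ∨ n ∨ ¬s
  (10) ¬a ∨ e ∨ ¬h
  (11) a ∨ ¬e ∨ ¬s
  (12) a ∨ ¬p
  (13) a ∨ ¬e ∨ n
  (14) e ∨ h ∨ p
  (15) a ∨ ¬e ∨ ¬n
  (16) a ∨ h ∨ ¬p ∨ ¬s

Unit clause (h) forces h = True.
Set a = True.
  then (¬a ∨ e ∨ ¬h) forces e = True.
Set s = False.
  then (¬a ∨ ¬p ∨ s) forces p = False.
  then (¬a ∨ n ∨ s) forces n = True.
All clauses satisfied.

a = True, s = False, e = True, h = True, p = False, n = True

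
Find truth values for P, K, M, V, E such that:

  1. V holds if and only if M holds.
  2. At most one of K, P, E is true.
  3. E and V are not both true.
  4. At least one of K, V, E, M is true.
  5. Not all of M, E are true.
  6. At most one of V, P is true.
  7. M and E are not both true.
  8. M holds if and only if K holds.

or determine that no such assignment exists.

P=F, K=T, M=T, V=T, E=F

  (1) V=T, M=T — same ✓
  (2) {K, P, E}: 1 true — at most one ✓
  (3) E=F, V=T — not both ✓
  (4) {K, V, E, M}: 3 true — at least one ✓
  (5) {M, E}: 1/2 true — not all ✓
  (6) {V, P}: 1 true — at most one ✓
  (7) M=T, E=F — not both ✓
  (8) M=T, K=T — same ✓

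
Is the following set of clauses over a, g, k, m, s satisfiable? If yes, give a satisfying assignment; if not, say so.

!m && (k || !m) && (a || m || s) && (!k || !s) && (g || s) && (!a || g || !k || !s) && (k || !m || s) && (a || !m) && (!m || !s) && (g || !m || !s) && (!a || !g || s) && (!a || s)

a = True; g = True; k = False; m = False; s = True

Unit clause (!m) forces m = False.
Set a = True.
  then (!a || s) forces s = True.
  then (!k || !s) forces k = False.
Set g = True.
All clauses satisfied.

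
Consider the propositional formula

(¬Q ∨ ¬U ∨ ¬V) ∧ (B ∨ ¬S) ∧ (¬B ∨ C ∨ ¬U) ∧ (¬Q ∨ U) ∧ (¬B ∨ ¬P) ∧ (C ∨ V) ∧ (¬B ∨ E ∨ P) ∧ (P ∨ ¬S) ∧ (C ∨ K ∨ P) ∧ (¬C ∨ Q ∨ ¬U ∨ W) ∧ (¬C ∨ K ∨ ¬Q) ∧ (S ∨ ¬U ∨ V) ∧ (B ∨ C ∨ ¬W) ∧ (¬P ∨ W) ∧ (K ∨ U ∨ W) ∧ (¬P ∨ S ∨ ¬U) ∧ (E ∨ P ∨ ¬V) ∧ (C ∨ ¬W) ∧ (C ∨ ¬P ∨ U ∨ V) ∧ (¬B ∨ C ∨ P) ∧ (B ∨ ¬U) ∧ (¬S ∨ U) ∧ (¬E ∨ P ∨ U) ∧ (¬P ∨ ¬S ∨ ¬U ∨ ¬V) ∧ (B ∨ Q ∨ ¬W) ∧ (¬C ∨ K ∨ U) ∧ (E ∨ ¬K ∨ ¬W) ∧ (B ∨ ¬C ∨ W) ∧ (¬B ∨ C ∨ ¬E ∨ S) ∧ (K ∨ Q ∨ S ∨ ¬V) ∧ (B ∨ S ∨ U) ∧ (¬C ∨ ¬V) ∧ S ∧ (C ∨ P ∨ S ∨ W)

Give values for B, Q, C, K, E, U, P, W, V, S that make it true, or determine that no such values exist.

Case S = True:
  (B ∨ ¬S) forces B = True.
  (¬B ∨ ¬P) forces P = False.
  Clause (P ∨ ¬S) is falsified — contradiction.
Case S = False:
  Clause (S) is falsified — contradiction.
Both cases fail, so the formula is unsatisfiable.

Unsatisfiable — no assignment works.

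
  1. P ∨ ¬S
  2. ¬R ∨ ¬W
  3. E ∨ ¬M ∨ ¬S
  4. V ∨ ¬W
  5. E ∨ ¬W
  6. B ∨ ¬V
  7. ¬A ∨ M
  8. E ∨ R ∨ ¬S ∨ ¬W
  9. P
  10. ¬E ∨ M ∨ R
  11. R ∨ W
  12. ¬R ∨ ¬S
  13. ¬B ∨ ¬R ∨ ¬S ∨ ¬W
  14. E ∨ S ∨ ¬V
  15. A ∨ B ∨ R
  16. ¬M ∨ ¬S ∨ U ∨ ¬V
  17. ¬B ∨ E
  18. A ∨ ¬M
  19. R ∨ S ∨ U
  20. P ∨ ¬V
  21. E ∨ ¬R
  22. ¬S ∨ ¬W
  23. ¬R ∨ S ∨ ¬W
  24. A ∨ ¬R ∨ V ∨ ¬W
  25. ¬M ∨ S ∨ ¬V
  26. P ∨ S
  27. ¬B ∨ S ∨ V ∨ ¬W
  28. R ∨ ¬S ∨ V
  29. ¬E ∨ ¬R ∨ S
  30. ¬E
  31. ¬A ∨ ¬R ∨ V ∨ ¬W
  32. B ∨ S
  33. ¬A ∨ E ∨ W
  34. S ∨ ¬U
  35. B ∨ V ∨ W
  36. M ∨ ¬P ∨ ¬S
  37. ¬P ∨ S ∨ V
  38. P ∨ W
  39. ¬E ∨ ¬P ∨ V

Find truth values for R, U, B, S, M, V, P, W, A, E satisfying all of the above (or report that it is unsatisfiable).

No satisfying assignment exists.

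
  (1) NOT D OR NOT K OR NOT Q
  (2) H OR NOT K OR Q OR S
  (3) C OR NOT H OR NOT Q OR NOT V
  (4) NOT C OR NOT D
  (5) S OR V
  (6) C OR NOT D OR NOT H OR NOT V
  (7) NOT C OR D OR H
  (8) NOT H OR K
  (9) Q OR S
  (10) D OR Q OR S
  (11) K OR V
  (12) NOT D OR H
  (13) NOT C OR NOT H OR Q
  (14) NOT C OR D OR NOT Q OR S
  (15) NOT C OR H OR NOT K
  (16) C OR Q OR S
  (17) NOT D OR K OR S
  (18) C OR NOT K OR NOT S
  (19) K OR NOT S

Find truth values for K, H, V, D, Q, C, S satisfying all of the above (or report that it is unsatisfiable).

Set K = True.
Set H = False.
  then (NOT D OR H) forces D = False.
  then (NOT C OR H OR NOT K) forces C = False.
  then (C OR NOT K OR NOT S) forces S = False.
  then (H OR NOT K OR Q OR S) forces Q = True.
  then (S OR V) forces V = True.
All clauses satisfied.

K = True, H = False, V = True, D = False, Q = True, C = False, S = False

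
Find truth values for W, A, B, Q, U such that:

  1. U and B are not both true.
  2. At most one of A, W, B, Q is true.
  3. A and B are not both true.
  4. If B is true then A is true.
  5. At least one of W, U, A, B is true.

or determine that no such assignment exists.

W = False; A = True; B = False; Q = False; U = True

  (1) U=T, B=F — not both ✓
  (2) {A, W, B, Q}: 1 true — at most one ✓
  (3) A=T, B=F — not both ✓
  (4) B=F ⇒ A: vacuous ✓
  (5) {W, U, A, B}: 2 true — at least one ✓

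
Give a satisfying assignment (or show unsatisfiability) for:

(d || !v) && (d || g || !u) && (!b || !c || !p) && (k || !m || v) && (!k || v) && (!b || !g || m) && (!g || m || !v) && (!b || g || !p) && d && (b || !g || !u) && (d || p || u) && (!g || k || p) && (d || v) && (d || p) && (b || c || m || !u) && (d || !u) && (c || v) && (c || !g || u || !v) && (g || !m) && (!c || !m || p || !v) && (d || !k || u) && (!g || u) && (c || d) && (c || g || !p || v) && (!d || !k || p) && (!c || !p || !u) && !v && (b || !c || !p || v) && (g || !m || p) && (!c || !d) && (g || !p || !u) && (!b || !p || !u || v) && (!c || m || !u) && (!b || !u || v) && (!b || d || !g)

Unsatisfiable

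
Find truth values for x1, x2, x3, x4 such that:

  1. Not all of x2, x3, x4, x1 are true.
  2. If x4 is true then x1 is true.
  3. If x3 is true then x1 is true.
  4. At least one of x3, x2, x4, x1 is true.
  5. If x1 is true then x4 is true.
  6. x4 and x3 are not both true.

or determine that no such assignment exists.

x1 = True; x2 = True; x3 = False; x4 = True

  (1) {x2, x3, x4, x1}: 3/4 true — not all ✓
  (2) x4=T ⇒ x1: T ✓
  (3) x3=F ⇒ x1: vacuous ✓
  (4) {x3, x2, x4, x1}: 3 true — at least one ✓
  (5) x1=T ⇒ x4: T ✓
  (6) x4=T, x3=F — not both ✓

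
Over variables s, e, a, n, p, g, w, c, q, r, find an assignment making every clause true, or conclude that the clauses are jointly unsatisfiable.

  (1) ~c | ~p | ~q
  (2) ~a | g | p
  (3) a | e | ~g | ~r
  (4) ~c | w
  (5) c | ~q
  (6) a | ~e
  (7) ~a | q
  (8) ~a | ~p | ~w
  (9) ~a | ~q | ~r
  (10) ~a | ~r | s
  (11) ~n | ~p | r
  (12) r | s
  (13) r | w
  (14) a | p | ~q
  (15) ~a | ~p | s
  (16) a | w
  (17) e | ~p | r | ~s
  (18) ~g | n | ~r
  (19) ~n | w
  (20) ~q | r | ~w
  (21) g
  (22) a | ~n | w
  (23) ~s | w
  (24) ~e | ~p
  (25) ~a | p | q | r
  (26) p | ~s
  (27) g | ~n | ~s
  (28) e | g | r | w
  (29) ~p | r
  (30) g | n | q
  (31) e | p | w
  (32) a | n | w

Unsatisfiable

Case s = True:
  (g) forces g = True.
  (~s | w) forces w = True.
  (p | ~s) forces p = True.
  (~a | ~p | ~w) forces a = False.
  (a | ~e) forces e = False.
  (a | e | ~g | ~r) forces r = False.
  Clause (e | ~p | r | ~s) is falsified — contradiction.
Case s = False:
  (r | s) forces r = True.
  (~a | ~r | s) forces a = False.
  (a | ~e) forces e = False.
  (a | e | ~g | ~r) forces g = False.
  Clause (g) is falsified — contradiction.
Both cases fail, so the formula is unsatisfiable.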